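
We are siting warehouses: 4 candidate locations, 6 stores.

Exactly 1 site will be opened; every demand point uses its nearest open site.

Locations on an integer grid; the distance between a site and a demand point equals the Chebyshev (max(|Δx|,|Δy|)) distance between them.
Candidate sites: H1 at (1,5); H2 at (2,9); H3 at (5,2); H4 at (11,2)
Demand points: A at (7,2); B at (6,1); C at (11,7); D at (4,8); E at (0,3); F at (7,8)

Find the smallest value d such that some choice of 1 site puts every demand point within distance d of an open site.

6

Open {H3}.
  Farthest demand point is C at distance 6 (to H3); all others are ≤ 6.
With {H2} the worst case is 9.
With {H1} the worst case is 10.
No size-1 selection achieves below 6.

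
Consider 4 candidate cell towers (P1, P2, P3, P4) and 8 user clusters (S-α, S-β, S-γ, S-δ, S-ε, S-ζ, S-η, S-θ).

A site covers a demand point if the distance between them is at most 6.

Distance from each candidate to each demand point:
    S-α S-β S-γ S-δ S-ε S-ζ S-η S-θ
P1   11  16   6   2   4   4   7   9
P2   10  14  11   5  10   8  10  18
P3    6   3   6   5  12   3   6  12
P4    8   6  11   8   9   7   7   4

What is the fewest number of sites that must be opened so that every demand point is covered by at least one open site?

3

Coverage sets (demand points within 6 of each site):
  P1: {S-γ, S-δ, S-ε, S-ζ}
  P2: {S-δ}
  P3: {S-α, S-β, S-γ, S-δ, S-ζ, S-η}
  P4: {S-β, S-θ}
No 2 sites suffice: every size-2 union leaves at least one demand point uncovered.
But {P1, P3, P4} covers everything, so the minimum is 3.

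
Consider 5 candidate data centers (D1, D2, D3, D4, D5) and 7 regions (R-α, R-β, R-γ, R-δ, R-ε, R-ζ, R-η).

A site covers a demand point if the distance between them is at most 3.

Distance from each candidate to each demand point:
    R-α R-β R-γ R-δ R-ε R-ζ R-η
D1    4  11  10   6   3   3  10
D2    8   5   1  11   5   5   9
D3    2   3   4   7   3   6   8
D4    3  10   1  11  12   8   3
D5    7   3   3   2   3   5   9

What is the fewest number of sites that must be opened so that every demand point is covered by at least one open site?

Coverage sets (demand points within 3 of each site):
  D1: {R-ε, R-ζ}
  D2: {R-γ}
  D3: {R-α, R-β, R-ε}
  D4: {R-α, R-γ, R-η}
  D5: {R-β, R-γ, R-δ, R-ε}
No 2 sites suffice: every size-2 union leaves at least one demand point uncovered.
But {D1, D4, D5} covers everything, so the minimum is 3.

3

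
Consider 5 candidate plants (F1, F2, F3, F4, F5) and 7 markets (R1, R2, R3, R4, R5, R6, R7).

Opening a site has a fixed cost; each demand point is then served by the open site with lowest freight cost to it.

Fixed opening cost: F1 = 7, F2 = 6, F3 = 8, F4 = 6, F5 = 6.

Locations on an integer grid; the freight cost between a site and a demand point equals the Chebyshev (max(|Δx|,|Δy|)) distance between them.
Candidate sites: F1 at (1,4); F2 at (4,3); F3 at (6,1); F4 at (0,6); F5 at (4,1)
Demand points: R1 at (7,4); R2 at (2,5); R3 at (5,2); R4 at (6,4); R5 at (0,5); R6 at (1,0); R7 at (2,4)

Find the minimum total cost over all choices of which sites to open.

23

Open {F2}: assign each demand point to its cheapest open site.
  R1→F2 3, R2→F2 2, R3→F2 1, R4→F2 2, R5→F2 4, R6→F2 3, R7→F2 2
  freight cost 17, fixed 6 → total 23.
Compare {F1, F2}: freight cost 12 + fixed 13 = 25.
Compare {F1, F5}: freight cost 13 + fixed 13 = 26.
Compare {F2, F4}: freight cost 14 + fixed 12 = 26.
All other subsets cost ≥ 25. Minimum total cost: 23.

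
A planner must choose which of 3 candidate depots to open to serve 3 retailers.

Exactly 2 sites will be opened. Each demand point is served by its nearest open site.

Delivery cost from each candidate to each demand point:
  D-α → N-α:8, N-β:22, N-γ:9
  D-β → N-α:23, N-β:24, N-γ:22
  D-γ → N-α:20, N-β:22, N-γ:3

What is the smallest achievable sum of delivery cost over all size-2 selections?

Open {D-α, D-γ}.
  N-α→D-α 8, N-β→D-α 22, N-γ→D-γ 3  ⇒ total 33.
Compare {D-α, D-β}: total 39.
Compare {D-β, D-γ}: total 45.

33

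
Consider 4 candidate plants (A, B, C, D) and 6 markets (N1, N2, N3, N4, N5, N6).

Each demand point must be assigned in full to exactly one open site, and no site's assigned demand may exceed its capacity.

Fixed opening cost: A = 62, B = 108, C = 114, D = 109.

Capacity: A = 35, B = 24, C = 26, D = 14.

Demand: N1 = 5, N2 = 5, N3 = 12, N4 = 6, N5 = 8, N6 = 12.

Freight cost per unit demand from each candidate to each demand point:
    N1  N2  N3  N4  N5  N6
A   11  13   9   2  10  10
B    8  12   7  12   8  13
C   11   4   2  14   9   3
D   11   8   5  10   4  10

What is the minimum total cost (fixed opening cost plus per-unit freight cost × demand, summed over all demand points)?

448

Open {A, C}; cheapest assignment that respects the capacities:
  A (cap 35, load 24): N1, N2, N4, N5 — cost 5×11 + 5×13 + 6×2 + 8×10 = 212
  C (cap 26, load 24): N3, N6 — cost 12×2 + 12×3 = 60
  Shipping 272, fixed 176 → total 448.
  Any other capacity-feasible assignment to {A, C} ships for at least 272.
Compare {A, C, D}: its best feasible assignment gives total 484.
Compare {B, C}: its best feasible assignment gives total 518.
Every other set of open sites that can feasibly serve all demand totals ≥ 484 even under its best assignment. Minimum: 448.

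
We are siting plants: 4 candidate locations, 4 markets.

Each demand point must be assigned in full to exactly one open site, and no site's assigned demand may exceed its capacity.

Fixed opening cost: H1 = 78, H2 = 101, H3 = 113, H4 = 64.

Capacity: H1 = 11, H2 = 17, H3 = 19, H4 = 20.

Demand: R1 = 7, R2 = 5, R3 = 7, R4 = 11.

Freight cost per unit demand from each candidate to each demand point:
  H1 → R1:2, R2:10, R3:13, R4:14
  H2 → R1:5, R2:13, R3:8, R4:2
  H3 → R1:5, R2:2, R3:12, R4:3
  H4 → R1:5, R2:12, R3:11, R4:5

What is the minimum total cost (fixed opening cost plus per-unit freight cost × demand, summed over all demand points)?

332

Open {H3, H4}; cheapest assignment that respects the capacities:
  H3 (cap 19, load 16): R2, R4 — cost 5×2 + 11×3 = 43
  H4 (cap 20, load 14): R1, R3 — cost 7×5 + 7×11 = 112
  Shipping 155, fixed 177 → total 332.
  Any other capacity-feasible assignment to {H3, H4} ships for at least 155.
Compare {H2, H3}: its best feasible assignment gives total 348.
Compare {H2, H4}: its best feasible assignment gives total 359.
Every other set of open sites that can feasibly serve all demand totals ≥ 348 even under its best assignment. Minimum: 332.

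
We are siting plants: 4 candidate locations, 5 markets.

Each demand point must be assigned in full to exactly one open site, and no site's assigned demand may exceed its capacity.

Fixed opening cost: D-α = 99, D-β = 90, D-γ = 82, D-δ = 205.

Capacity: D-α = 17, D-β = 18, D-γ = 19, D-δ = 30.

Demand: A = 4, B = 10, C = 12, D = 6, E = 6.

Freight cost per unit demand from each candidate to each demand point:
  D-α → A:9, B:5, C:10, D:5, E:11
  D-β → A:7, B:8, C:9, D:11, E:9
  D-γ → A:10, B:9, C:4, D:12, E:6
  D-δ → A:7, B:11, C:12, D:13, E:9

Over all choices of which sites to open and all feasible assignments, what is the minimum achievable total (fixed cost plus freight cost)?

463

Open {D-α, D-β, D-γ}; cheapest assignment that respects the capacities:
  D-α (cap 17, load 16): B, D — cost 10×5 + 6×5 = 80
  D-β (cap 18, load 4): A — cost 4×7 = 28
  D-γ (cap 19, load 18): C, E — cost 12×4 + 6×6 = 84
  Shipping 192, fixed 271 → total 463.
  Any other capacity-feasible assignment to {D-α, D-β, D-γ} ships for at least 192.
Compare {D-α, D-γ, D-δ}: its best feasible assignment gives total 578.
Compare {D-γ, D-δ}: its best feasible assignment gives total 587.
Every other set of open sites that can feasibly serve all demand totals ≥ 578 even under its best assignment. Minimum: 463.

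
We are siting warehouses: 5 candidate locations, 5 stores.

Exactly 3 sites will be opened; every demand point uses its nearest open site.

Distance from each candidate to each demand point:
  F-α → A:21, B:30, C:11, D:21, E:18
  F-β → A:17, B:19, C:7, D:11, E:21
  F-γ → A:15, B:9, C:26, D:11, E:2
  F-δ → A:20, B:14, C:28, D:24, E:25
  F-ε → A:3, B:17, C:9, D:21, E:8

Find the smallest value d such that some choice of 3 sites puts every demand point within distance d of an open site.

11

Open {F-α, F-γ, F-ε}.
  Farthest demand point is D at distance 11 (to F-γ); all others are ≤ 11.
With {F-β, F-γ, F-ε} the worst case is 11.
With {F-γ, F-δ, F-ε} the worst case is 11.
No size-3 selection achieves below 11.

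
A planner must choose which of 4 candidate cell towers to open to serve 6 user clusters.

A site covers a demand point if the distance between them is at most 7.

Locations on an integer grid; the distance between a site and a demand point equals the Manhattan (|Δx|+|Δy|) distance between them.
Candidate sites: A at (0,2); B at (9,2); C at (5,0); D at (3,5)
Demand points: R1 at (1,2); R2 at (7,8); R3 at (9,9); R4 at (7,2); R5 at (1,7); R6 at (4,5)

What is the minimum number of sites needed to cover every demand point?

Coverage sets (demand points within 7 of each site):
  A: {R1, R4, R5, R6}
  B: {R3, R4}
  C: {R1, R4, R6}
  D: {R1, R2, R4, R5, R6}
No single site covers all 6 demand points.
But {B, D} covers everything, so the minimum is 2.

2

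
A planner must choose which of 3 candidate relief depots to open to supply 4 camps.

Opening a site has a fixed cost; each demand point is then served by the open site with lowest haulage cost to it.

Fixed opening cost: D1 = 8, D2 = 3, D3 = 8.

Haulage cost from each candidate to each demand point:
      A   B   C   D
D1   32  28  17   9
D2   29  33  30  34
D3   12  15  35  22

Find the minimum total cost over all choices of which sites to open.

69

Open {D1, D3}: assign each demand point to its cheapest open site.
  A→D3 12, B→D3 15, C→D1 17, D→D1 9
  haulage cost 53, fixed 16 → total 69.
Compare {D1, D2, D3}: haulage cost 53 + fixed 19 = 72.
Compare {D2, D3}: haulage cost 79 + fixed 11 = 90.
Compare {D3}: haulage cost 84 + fixed 8 = 92.
All other subsets cost ≥ 72. Minimum total cost: 69.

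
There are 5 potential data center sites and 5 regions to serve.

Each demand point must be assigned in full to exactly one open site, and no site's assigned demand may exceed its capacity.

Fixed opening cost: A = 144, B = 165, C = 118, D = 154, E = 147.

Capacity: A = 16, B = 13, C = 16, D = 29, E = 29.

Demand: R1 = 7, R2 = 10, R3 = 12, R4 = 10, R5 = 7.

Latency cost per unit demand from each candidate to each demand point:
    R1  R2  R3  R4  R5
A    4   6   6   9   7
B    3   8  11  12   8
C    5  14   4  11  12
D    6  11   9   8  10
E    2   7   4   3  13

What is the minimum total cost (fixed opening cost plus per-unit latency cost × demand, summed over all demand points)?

Open {D, E}; cheapest assignment that respects the capacities:
  D (cap 29, load 17): R2, R5 — cost 10×11 + 7×10 = 180
  E (cap 29, load 29): R1, R3, R4 — cost 7×2 + 12×4 + 10×3 = 92
  Shipping 272, fixed 301 → total 573.
  Any other capacity-feasible assignment to {D, E} ships for at least 272.
Compare {A, C, E}: its best feasible assignment gives total 620.
Compare {B, C, E}: its best feasible assignment gives total 648.
Every other set of open sites that can feasibly serve all demand totals ≥ 620 even under its best assignment. Minimum: 573.

573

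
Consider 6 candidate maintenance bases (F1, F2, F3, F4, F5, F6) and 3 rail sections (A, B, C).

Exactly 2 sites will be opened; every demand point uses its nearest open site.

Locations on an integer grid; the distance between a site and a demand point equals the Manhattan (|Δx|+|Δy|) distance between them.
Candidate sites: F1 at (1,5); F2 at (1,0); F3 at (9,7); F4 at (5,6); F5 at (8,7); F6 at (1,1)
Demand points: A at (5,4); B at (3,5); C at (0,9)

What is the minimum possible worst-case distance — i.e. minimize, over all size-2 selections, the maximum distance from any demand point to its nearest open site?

Open {F1, F2}.
  Farthest demand point is A at distance 5 (to F1); all others are ≤ 5.
With {F1, F3} the worst case is 5.
With {F1, F4} the worst case is 5.
No size-2 selection achieves below 5.

5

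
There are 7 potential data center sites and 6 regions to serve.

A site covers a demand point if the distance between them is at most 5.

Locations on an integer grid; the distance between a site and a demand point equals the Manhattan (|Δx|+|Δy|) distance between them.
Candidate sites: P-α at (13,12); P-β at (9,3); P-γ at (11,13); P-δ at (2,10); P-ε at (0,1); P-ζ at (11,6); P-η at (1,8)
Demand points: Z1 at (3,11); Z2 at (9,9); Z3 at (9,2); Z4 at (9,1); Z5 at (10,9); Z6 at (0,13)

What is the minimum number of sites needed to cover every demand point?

Coverage sets (demand points within 5 of each site):
  P-α: {}
  P-β: {Z3, Z4}
  P-γ: {Z5}
  P-δ: {Z1, Z6}
  P-ε: {}
  P-ζ: {Z2, Z5}
  P-η: {Z1}
No 2 sites suffice: every size-2 union leaves at least one demand point uncovered.
But {P-β, P-δ, P-ζ} covers everything, so the minimum is 3.

3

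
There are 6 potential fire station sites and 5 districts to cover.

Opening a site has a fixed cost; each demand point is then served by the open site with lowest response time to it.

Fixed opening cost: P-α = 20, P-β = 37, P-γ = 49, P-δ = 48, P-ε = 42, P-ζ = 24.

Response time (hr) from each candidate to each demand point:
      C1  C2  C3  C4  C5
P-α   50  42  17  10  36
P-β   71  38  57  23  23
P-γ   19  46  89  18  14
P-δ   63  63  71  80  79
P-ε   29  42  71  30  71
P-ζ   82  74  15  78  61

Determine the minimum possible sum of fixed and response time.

Open {P-α, P-γ}: assign each demand point to its cheapest open site.
  C1→P-γ 19, C2→P-α 42, C3→P-α 17, C4→P-α 10, C5→P-γ 14
  response time 102, fixed 69 → total 171.
Compare {P-α}: response time 155 + fixed 20 = 175.
Compare {P-γ, P-ζ}: response time 112 + fixed 73 = 185.
Compare {P-α, P-γ, P-ζ}: response time 100 + fixed 93 = 193.
All other subsets cost ≥ 175. Minimum total cost: 171.

171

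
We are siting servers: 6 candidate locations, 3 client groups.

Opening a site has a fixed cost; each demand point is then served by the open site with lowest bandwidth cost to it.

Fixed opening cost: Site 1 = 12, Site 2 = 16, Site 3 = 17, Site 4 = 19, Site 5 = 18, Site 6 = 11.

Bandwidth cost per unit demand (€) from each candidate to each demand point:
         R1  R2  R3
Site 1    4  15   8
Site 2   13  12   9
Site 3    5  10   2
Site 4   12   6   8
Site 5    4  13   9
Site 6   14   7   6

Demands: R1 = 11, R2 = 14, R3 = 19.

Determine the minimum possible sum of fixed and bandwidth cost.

213

Open {Site 3, Site 4}: assign each demand point to its cheapest open site.
  R1→Site 3 11×5=55, R2→Site 4 14×6=84, R3→Site 3 19×2=38
  bandwidth cost 177, fixed 36 → total 213.
Compare {Site 1, Site 3, Site 4}: bandwidth cost 166 + fixed 48 = 214.
Compare {Site 3, Site 6}: bandwidth cost 191 + fixed 28 = 219.
Compare {Site 1, Site 3, Site 6}: bandwidth cost 180 + fixed 40 = 220.
All other subsets cost ≥ 214. Minimum total cost: 213.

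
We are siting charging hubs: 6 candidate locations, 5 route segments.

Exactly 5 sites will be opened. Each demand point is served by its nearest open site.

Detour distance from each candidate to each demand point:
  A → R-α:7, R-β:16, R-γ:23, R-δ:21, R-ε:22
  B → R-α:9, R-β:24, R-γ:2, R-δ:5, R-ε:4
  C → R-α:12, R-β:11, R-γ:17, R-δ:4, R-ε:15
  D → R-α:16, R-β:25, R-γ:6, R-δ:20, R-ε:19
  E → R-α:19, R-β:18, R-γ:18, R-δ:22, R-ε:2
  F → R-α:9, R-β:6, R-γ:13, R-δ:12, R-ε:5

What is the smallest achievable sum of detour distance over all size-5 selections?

21

Open {A, B, C, E, F}.
  R-α→A 7, R-β→F 6, R-γ→B 2, R-δ→C 4, R-ε→E 2  ⇒ total 21.
Compare {A, B, D, E, F}: total 22.
Compare {A, B, C, D, F}: total 23.
No size-5 selection does better; minimum is 21.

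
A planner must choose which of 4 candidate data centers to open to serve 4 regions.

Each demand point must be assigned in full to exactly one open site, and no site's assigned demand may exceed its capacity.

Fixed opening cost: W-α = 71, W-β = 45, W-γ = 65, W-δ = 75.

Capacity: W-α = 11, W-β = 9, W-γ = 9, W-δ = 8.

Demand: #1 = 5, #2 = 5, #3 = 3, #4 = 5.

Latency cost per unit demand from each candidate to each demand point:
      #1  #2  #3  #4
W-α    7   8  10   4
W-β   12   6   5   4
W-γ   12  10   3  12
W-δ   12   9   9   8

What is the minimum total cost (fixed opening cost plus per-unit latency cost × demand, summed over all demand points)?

216

Open {W-α, W-β}; cheapest assignment that respects the capacities:
  W-α (cap 11, load 10): #1, #4 — cost 5×7 + 5×4 = 55
  W-β (cap 9, load 8): #2, #3 — cost 5×6 + 3×5 = 45
  Shipping 100, fixed 116 → total 216.
  Any other capacity-feasible assignment to {W-α, W-β} ships for at least 100.
Compare {W-α, W-γ}: its best feasible assignment gives total 250.
Compare {W-α, W-δ}: its best feasible assignment gives total 273.
Every other set of open sites that can feasibly serve all demand totals ≥ 250 even under its best assignment. Minimum: 216.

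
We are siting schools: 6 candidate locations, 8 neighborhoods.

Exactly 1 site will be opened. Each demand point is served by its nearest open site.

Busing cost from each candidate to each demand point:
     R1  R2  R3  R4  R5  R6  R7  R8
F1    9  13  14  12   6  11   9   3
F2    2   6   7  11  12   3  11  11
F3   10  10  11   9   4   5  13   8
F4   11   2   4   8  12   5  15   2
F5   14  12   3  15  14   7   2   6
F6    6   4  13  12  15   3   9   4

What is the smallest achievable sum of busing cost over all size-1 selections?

Open {F4}.
  R1→F4 11, R2→F4 2, R3→F4 4, R4→F4 8, R5→F4 12, R6→F4 5, R7→F4 15, R8→F4 2  ⇒ total 59.
Compare {F2}: total 63.
Compare {F6}: total 66.
No size-1 selection does better; minimum is 59.

59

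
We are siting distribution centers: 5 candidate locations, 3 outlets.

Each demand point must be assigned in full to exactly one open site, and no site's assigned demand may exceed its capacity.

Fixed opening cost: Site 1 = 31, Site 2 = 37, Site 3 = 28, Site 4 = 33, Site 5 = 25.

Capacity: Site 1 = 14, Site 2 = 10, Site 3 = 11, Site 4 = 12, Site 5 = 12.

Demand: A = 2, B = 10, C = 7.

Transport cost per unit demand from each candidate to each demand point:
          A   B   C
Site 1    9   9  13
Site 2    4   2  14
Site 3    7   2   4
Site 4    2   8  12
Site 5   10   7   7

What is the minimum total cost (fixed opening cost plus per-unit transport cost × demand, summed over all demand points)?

127

Open {Site 2, Site 3}; cheapest assignment that respects the capacities:
  Site 2 (cap 10, load 10): B — cost 10×2 = 20
  Site 3 (cap 11, load 9): A, C — cost 2×7 + 7×4 = 42
  Shipping 62, fixed 65 → total 127.
  Any other capacity-feasible assignment to {Site 2, Site 3} ships for at least 62.
Compare {Site 3, Site 5}: its best feasible assignment gives total 142.
Compare {Site 2, Site 3, Site 4}: its best feasible assignment gives total 150.
Every other set of open sites that can feasibly serve all demand totals ≥ 142 even under its best assignment. Minimum: 127.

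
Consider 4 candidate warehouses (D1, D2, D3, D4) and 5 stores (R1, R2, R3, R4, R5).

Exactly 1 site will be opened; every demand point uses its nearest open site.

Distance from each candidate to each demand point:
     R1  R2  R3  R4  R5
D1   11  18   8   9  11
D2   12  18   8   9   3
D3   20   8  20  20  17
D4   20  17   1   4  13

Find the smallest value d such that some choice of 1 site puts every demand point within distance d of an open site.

18

Open {D1}.
  Farthest demand point is R2 at distance 18 (to D1); all others are ≤ 18.
With {D2} the worst case is 18.
With {D3} the worst case is 20.
No size-1 selection achieves below 18.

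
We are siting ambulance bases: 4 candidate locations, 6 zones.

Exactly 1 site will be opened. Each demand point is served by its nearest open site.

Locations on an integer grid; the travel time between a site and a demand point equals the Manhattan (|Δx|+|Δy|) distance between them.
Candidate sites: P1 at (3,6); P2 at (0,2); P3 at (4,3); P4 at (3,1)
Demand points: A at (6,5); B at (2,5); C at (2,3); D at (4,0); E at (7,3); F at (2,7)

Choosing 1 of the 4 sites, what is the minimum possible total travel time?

22

Open {P3}.
  A→P3 4, B→P3 4, C→P3 2, D→P3 3, E→P3 3, F→P3 6  ⇒ total 22.
Compare {P1}: total 26.
Compare {P4}: total 30.
No size-1 selection does better; minimum is 22.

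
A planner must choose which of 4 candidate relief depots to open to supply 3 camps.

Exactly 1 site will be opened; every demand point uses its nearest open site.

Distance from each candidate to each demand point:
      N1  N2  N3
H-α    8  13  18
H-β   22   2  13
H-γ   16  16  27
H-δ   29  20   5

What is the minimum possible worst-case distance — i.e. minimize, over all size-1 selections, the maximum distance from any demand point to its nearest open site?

Open {H-α}.
  Farthest demand point is N3 at distance 18 (to H-α); all others are ≤ 18.
With {H-β} the worst case is 22.
With {H-γ} the worst case is 27.
No size-1 selection achieves below 18.

18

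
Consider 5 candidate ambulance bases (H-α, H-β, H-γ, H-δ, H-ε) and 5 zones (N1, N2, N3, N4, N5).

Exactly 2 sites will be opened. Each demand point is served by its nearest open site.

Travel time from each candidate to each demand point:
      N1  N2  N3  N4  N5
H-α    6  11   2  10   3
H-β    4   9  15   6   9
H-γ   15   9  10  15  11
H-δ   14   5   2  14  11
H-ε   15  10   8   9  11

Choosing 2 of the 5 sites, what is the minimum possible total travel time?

24

Open {H-α, H-β}.
  N1→H-β 4, N2→H-β 9, N3→H-α 2, N4→H-β 6, N5→H-α 3  ⇒ total 24.
Compare {H-α, H-δ}: total 26.
Compare {H-β, H-δ}: total 26.
No size-2 selection does better; minimum is 24.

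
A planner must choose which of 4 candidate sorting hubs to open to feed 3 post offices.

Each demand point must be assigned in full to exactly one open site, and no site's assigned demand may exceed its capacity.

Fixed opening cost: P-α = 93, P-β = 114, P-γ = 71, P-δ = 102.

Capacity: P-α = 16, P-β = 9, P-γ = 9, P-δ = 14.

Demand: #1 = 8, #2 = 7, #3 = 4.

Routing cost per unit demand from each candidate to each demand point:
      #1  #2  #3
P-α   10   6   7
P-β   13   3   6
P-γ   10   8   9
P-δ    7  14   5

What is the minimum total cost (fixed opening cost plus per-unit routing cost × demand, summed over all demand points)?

305

Open {P-γ, P-δ}; cheapest assignment that respects the capacities:
  P-γ (cap 9, load 7): #2 — cost 7×8 = 56
  P-δ (cap 14, load 12): #1, #3 — cost 8×7 + 4×5 = 76
  Shipping 132, fixed 173 → total 305.
  Any other capacity-feasible assignment to {P-γ, P-δ} ships for at least 132.
Compare {P-α, P-δ}: its best feasible assignment gives total 313.
Compare {P-β, P-δ}: its best feasible assignment gives total 313.
Every other set of open sites that can feasibly serve all demand totals ≥ 313 even under its best assignment. Minimum: 305.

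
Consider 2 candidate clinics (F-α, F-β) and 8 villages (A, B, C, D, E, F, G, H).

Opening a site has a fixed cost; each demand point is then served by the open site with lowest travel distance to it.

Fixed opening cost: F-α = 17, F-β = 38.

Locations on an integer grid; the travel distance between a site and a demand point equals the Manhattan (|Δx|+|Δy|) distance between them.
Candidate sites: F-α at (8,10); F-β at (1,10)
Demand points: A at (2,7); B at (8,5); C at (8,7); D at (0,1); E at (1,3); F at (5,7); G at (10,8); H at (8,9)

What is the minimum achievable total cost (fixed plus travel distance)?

Open {F-α}: assign each demand point to its cheapest open site.
  A→F-α 9, B→F-α 5, C→F-α 3, D→F-α 17, E→F-α 14, F→F-α 6, G→F-α 4, H→F-α 1
  travel distance 59, fixed 17 → total 76.
Compare {F-α, F-β}: travel distance 40 + fixed 55 = 95.
Compare {F-β}: travel distance 69 + fixed 38 = 107.

76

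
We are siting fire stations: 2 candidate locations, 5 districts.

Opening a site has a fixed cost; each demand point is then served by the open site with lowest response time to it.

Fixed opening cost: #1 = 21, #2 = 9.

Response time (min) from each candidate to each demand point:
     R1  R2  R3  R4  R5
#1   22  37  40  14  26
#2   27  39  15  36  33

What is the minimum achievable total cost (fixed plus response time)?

144

Open {#1, #2}: assign each demand point to its cheapest open site.
  R1→#1 22, R2→#1 37, R3→#2 15, R4→#1 14, R5→#1 26
  response time 114, fixed 30 → total 144.
Compare {#2}: response time 150 + fixed 9 = 159.
Compare {#1}: response time 139 + fixed 21 = 160.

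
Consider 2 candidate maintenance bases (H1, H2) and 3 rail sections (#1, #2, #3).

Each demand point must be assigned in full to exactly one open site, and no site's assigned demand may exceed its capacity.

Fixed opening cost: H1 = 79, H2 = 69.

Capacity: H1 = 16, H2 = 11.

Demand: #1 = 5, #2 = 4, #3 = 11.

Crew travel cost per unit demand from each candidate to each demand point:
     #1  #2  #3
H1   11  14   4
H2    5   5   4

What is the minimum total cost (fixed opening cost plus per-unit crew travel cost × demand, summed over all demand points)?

Open {H1, H2}; cheapest assignment that respects the capacities:
  H1 (cap 16, load 11): #3 — cost 11×4 = 44
  H2 (cap 11, load 9): #1, #2 — cost 5×5 + 4×5 = 45
  Shipping 89, fixed 148 → total 237.
  Any other capacity-feasible assignment to {H1, H2} ships for at least 89.
Total demand is 20 and no other set of sites has combined capacity ≥ 20, so {H1, H2} is the only feasible choice of open sites. Minimum: 237.

237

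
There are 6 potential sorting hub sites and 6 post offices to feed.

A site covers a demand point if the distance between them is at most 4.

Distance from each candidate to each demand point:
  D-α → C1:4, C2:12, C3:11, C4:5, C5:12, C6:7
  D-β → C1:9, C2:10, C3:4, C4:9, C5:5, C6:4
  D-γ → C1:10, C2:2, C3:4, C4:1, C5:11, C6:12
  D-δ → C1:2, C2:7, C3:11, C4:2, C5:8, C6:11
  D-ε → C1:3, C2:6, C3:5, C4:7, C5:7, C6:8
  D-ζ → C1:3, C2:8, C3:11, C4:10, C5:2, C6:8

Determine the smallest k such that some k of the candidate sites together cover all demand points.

Coverage sets (demand points within 4 of each site):
  D-α: {C1}
  D-β: {C3, C6}
  D-γ: {C2, C3, C4}
  D-δ: {C1, C4}
  D-ε: {C1}
  D-ζ: {C1, C5}
No 2 sites suffice: every size-2 union leaves at least one demand point uncovered.
But {D-β, D-γ, D-ζ} covers everything, so the minimum is 3.

3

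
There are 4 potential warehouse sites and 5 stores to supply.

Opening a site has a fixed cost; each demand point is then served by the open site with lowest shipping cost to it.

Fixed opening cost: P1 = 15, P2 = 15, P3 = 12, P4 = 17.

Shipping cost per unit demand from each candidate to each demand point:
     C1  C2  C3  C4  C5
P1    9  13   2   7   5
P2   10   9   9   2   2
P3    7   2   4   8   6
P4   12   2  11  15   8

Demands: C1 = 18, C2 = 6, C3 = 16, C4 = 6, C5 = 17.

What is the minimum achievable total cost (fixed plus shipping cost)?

Open {P1, P2, P3}: assign each demand point to its cheapest open site.
  C1→P3 18×7=126, C2→P3 6×2=12, C3→P1 16×2=32, C4→P2 6×2=12, C5→P2 17×2=34
  shipping cost 216, fixed 42 → total 258.
Compare {P2, P3}: shipping cost 248 + fixed 27 = 275.
Compare {P1, P2, P3, P4}: shipping cost 216 + fixed 59 = 275.
Compare {P2, P3, P4}: shipping cost 248 + fixed 44 = 292.
All other subsets cost ≥ 275. Minimum total cost: 258.

258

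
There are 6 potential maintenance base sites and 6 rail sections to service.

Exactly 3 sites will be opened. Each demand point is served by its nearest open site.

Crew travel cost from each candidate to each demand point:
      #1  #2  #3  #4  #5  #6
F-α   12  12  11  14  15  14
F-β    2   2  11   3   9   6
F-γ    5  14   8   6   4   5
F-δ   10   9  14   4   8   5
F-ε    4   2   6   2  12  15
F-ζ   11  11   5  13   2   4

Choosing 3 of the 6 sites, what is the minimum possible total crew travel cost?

Open {F-β, F-ε, F-ζ}.
  #1→F-β 2, #2→F-β 2, #3→F-ζ 5, #4→F-ε 2, #5→F-ζ 2, #6→F-ζ 4  ⇒ total 17.
Compare {F-α, F-β, F-ζ}: total 18.
Compare {F-β, F-γ, F-ζ}: total 18.
No size-3 selection does better; minimum is 17.

17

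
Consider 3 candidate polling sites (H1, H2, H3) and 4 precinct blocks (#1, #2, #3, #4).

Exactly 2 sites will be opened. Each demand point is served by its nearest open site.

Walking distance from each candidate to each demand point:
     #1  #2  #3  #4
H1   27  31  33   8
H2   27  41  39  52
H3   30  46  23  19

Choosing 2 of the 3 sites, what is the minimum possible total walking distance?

89

Open {H1, H3}.
  #1→H1 27, #2→H1 31, #3→H3 23, #4→H1 8  ⇒ total 89.
Compare {H1, H2}: total 99.
Compare {H2, H3}: total 110.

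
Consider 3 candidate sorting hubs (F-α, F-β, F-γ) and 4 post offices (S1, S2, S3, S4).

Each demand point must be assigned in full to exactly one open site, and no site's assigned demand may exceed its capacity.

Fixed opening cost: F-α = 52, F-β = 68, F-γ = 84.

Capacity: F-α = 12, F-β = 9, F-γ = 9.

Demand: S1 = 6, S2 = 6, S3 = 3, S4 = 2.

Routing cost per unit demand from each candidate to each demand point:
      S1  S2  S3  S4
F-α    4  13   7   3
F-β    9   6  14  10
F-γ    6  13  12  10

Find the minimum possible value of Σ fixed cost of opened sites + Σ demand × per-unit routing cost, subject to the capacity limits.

207

Open {F-α, F-β}; cheapest assignment that respects the capacities:
  F-α (cap 12, load 11): S1, S3, S4 — cost 6×4 + 3×7 + 2×3 = 51
  F-β (cap 9, load 6): S2 — cost 6×6 = 36
  Shipping 87, fixed 120 → total 207.
  Any other capacity-feasible assignment to {F-α, F-β} ships for at least 87.
Compare {F-α, F-γ}: its best feasible assignment gives total 265.
Compare {F-β, F-γ}: its best feasible assignment gives total 280.
Every other set of open sites that can feasibly serve all demand totals ≥ 265 even under its best assignment. Minimum: 207.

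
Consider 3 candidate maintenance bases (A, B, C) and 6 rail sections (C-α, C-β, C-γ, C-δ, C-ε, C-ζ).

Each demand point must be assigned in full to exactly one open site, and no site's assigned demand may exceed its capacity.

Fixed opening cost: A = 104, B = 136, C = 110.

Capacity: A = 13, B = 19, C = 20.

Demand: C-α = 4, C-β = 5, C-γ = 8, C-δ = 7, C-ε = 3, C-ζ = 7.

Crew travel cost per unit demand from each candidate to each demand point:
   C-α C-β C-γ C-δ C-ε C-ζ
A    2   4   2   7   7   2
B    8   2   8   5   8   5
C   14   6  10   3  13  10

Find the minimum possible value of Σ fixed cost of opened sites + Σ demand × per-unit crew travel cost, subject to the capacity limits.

448

Open {B, C}; cheapest assignment that respects the capacities:
  B (cap 19, load 19): C-α, C-β, C-ε, C-ζ — cost 4×8 + 5×2 + 3×8 + 7×5 = 101
  C (cap 20, load 15): C-γ, C-δ — cost 8×10 + 7×3 = 101
  Shipping 202, fixed 246 → total 448.
  Any other capacity-feasible assignment to {B, C} ships for at least 202.
Compare {A, B, C}: its best feasible assignment gives total 464.
Every other set of open sites that can feasibly serve all demand totals ≥ 464 even under its best assignment. Minimum: 448.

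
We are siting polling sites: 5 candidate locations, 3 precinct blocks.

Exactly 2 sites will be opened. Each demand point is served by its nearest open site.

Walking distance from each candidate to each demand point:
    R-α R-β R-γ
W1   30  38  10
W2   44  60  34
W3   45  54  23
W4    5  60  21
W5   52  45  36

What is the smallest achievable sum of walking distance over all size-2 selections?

Open {W1, W4}.
  R-α→W4 5, R-β→W1 38, R-γ→W1 10  ⇒ total 53.
Compare {W4, W5}: total 71.
Compare {W1, W2}: total 78.
No size-2 selection does better; minimum is 53.

53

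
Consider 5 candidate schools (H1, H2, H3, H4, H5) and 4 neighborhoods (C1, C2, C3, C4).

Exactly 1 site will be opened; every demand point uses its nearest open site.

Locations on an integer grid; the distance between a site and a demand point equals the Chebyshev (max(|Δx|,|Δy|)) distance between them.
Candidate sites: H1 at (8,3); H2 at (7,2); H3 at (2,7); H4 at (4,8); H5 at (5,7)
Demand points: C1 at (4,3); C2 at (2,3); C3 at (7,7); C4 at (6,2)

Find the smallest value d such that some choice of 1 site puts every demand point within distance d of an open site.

Open {H2}.
  Farthest demand point is C2 at distance 5 (to H2); all others are ≤ 5.
With {H3} the worst case is 5.
With {H5} the worst case is 5.
No size-1 selection achieves below 5.

5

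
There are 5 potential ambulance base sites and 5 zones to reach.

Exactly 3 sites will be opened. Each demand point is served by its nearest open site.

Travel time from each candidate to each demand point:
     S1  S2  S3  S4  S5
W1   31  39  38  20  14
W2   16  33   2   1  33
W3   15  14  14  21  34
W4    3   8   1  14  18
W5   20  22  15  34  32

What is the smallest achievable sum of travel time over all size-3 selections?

27

Open {W1, W2, W4}.
  S1→W4 3, S2→W4 8, S3→W4 1, S4→W2 1, S5→W1 14  ⇒ total 27.
Compare {W2, W3, W4}: total 31.
Compare {W2, W4, W5}: total 31.
No size-3 selection does better; minimum is 27.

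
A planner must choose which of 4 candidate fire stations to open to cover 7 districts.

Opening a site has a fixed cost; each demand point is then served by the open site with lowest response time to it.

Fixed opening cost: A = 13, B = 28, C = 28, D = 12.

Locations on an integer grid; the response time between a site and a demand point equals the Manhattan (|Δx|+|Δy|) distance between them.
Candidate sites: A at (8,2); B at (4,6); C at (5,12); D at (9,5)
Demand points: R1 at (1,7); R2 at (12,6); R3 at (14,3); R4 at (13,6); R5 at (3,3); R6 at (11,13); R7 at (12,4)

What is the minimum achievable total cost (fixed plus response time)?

60

Open {D}: assign each demand point to its cheapest open site.
  R1→D 10, R2→D 4, R3→D 7, R4→D 5, R5→D 8, R6→D 10, R7→D 4
  response time 48, fixed 12 → total 60.
Compare {A, D}: response time 46 + fixed 25 = 71.
Compare {A}: response time 62 + fixed 13 = 75.
Compare {B, D}: response time 38 + fixed 40 = 78.
All other subsets cost ≥ 71. Minimum total cost: 60.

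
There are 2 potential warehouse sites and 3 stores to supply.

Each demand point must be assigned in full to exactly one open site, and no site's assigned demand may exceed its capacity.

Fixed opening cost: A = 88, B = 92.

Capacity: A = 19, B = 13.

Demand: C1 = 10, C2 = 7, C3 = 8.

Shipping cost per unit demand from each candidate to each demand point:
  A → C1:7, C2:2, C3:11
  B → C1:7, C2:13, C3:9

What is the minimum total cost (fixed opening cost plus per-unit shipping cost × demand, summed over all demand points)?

Open {A, B}; cheapest assignment that respects the capacities:
  A (cap 19, load 17): C1, C2 — cost 10×7 + 7×2 = 84
  B (cap 13, load 8): C3 — cost 8×9 = 72
  Shipping 156, fixed 180 → total 336.
  Any other capacity-feasible assignment to {A, B} ships for at least 156.
Total demand is 25 and no other set of sites has combined capacity ≥ 25, so {A, B} is the only feasible choice of open sites. Minimum: 336.

336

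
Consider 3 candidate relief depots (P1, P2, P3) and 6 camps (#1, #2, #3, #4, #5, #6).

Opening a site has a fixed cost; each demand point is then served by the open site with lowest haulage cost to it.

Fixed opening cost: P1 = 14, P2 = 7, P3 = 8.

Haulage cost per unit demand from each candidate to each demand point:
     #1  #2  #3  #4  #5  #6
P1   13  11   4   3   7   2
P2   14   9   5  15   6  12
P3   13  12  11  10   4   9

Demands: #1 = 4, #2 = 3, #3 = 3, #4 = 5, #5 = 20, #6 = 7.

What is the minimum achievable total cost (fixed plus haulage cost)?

Open {P1, P3}: assign each demand point to its cheapest open site.
  #1→P1 4×13=52, #2→P1 3×11=33, #3→P1 3×4=12, #4→P1 5×3=15, #5→P3 20×4=80, #6→P1 7×2=14
  haulage cost 206, fixed 22 → total 228.
Compare {P1, P2, P3}: haulage cost 200 + fixed 29 = 229.
Compare {P1, P2}: haulage cost 240 + fixed 21 = 261.
Compare {P1}: haulage cost 266 + fixed 14 = 280.
All other subsets cost ≥ 229. Minimum total cost: 228.

228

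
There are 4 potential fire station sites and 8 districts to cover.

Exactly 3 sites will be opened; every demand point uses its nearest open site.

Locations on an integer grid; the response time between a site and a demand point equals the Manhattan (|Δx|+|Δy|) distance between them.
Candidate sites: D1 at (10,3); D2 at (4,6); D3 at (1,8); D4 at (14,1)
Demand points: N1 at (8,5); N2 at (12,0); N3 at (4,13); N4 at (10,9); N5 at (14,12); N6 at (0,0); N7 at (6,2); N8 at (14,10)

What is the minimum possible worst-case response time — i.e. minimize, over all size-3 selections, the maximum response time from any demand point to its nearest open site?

11

Open {D1, D2, D4}.
  Farthest demand point is N5 at response time 11 (to D4); all others are ≤ 11.
With {D1, D3, D4} the worst case is 11.
With {D2, D3, D4} the worst case is 11.
No size-3 selection achieves below 11.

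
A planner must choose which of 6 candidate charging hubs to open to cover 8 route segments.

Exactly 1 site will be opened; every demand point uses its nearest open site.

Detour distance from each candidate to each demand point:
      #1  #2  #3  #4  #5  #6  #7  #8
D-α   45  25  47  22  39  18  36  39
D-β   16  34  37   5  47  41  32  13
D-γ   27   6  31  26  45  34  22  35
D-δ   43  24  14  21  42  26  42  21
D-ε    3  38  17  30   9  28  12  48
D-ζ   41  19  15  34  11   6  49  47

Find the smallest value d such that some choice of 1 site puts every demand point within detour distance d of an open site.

Open {D-δ}.
  Farthest demand point is #1 at detour distance 43 (to D-δ); all others are ≤ 43.
With {D-γ} the worst case is 45.
With {D-α} the worst case is 47.
No size-1 selection achieves below 43.

43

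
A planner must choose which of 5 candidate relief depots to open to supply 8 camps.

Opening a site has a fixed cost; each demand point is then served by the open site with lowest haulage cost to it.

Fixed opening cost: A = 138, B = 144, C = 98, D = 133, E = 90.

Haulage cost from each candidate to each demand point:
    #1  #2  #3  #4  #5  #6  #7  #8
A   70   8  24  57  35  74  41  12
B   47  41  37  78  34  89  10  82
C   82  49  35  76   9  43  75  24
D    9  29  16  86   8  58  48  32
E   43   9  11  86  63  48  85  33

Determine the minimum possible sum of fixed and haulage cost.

419

Open {D}: assign each demand point to its cheapest open site.
  #1→D 9, #2→D 29, #3→D 16, #4→D 86, #5→D 8, #6→D 58, #7→D 48, #8→D 32
  haulage cost 286, fixed 133 → total 419.
Compare {A}: haulage cost 321 + fixed 138 = 459.
Compare {E}: haulage cost 378 + fixed 90 = 468.
Compare {D, E}: haulage cost 251 + fixed 223 = 474.
All other subsets cost ≥ 459. Minimum total cost: 419.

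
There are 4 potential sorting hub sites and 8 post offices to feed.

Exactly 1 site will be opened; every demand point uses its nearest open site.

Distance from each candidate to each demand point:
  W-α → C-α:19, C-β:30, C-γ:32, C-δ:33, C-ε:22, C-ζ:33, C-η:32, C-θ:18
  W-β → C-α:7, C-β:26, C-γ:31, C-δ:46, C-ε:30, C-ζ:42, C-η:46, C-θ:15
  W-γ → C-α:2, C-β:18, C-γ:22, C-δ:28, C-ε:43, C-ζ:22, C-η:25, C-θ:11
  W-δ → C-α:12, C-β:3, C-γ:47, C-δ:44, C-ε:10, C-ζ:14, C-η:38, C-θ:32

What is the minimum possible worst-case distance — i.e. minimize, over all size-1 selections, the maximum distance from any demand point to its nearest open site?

Open {W-α}.
  Farthest demand point is C-δ at distance 33 (to W-α); all others are ≤ 33.
With {W-γ} the worst case is 43.
With {W-β} the worst case is 46.
No size-1 selection achieves below 33.

33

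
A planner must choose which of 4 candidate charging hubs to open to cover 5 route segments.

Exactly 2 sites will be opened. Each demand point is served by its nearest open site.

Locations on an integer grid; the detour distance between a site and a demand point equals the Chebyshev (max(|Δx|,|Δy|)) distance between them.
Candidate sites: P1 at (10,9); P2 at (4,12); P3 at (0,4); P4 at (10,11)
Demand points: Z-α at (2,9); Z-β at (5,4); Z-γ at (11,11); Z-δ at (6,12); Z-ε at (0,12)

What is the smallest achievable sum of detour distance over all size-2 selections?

16

Open {P1, P2}.
  Z-α→P2 3, Z-β→P1 5, Z-γ→P1 2, Z-δ→P2 2, Z-ε→P2 4  ⇒ total 16.
Compare {P2, P4}: total 17.
Compare {P2, P3}: total 21.
No size-2 selection does better; minimum is 16.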